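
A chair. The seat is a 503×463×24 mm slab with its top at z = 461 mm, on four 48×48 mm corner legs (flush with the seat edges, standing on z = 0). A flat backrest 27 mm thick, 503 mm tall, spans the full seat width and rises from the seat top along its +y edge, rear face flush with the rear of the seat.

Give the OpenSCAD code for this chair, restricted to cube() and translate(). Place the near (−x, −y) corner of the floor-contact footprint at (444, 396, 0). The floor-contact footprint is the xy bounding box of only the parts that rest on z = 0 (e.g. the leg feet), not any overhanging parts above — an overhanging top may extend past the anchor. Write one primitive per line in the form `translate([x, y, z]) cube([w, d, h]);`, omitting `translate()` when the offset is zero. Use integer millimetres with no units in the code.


translate([444, 396, 437]) cube([503, 463, 24]);
translate([444, 396, 0]) cube([48, 48, 437]);
translate([899, 396, 0]) cube([48, 48, 437]);
translate([444, 811, 0]) cube([48, 48, 437]);
translate([899, 811, 0]) cube([48, 48, 437]);
translate([444, 832, 461]) cube([503, 27, 503]);


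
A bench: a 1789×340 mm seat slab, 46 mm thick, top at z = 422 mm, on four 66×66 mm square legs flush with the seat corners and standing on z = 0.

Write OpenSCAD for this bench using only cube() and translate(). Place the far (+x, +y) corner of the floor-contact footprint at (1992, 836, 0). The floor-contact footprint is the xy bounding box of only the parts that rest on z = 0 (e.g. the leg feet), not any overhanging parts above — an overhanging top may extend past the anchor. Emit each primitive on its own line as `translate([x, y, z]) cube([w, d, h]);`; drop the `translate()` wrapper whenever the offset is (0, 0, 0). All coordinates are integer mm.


translate([203, 496, 376]) cube([1789, 340, 46]);
translate([203, 496, 0]) cube([66, 66, 376]);
translate([203, 770, 0]) cube([66, 66, 376]);
translate([1926, 496, 0]) cube([66, 66, 376]);
translate([1926, 770, 0]) cube([66, 66, 376]);


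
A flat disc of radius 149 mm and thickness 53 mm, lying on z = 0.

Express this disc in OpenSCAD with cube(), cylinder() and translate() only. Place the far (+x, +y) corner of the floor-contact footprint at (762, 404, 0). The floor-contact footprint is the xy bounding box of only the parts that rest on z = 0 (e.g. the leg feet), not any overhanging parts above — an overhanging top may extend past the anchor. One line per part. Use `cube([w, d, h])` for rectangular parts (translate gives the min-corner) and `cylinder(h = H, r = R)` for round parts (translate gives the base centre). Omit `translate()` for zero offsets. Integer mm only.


translate([613, 255, 0]) cylinder(h = 53, r = 149);


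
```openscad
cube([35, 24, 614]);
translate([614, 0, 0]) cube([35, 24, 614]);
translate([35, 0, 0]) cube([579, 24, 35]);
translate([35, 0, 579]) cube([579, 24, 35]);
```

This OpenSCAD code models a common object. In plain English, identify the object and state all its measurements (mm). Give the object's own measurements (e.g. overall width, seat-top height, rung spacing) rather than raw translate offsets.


A rectangular picture frame lying in the x–z plane (depth along y). The opening is 579 mm wide (x) by 544 mm tall (z), surrounded by a border 35 mm wide on all four sides. The frame is 24 mm deep and is made of two full-height vertical stiles with two horizontal rails fitted between them.


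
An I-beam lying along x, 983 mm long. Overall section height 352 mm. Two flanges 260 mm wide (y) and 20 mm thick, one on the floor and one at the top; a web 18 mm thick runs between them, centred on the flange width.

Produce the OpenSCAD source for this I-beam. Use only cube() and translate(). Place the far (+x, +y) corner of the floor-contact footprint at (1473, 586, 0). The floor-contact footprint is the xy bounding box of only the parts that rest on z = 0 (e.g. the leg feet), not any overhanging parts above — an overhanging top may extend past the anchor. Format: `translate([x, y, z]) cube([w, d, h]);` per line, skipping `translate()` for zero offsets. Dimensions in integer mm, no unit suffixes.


translate([490, 326, 0]) cube([983, 260, 20]);
translate([490, 447, 20]) cube([983, 18, 312]);
translate([490, 326, 332]) cube([983, 260, 20]);


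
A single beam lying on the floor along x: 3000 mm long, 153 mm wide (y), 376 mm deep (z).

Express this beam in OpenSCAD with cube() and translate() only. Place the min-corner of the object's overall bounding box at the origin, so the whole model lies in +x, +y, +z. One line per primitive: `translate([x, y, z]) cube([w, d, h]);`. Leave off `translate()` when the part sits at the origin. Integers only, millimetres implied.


cube([3000, 153, 376]);


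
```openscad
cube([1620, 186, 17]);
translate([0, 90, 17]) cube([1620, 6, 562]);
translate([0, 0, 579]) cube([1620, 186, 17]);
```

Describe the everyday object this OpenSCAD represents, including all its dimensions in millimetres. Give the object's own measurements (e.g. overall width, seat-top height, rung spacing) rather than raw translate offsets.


An I-beam lying along x, 1620 mm long. Overall section height 596 mm. Two flanges 186 mm wide (y) and 17 mm thick, one on the floor and one at the top; a web 6 mm thick runs between them, centred on the flange width.


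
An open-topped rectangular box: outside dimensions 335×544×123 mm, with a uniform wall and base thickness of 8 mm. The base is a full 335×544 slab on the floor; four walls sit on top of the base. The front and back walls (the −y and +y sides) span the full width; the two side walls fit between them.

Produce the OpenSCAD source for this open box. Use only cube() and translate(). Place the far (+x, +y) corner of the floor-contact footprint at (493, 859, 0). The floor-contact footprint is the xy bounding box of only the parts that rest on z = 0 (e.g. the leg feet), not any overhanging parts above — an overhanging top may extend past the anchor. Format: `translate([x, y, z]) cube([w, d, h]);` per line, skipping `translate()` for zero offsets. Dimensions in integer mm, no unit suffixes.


translate([158, 315, 0]) cube([335, 544, 8]);
translate([158, 315, 8]) cube([335, 8, 115]);
translate([158, 851, 8]) cube([335, 8, 115]);
translate([158, 323, 8]) cube([8, 528, 115]);
translate([485, 323, 8]) cube([8, 528, 115]);


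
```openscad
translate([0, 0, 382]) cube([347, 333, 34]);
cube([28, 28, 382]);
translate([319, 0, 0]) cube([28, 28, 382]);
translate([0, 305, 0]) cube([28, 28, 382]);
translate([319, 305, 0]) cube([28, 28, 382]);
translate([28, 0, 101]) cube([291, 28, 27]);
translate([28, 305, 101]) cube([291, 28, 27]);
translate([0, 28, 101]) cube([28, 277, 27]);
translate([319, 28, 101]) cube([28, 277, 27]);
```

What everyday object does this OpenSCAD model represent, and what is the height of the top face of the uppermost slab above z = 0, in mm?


A stool. The seat height is 416 mm.

A 347×333×34 slab at z = 382 on four corner posts — a stool. The seat top is 382 + 34 = 416 mm.


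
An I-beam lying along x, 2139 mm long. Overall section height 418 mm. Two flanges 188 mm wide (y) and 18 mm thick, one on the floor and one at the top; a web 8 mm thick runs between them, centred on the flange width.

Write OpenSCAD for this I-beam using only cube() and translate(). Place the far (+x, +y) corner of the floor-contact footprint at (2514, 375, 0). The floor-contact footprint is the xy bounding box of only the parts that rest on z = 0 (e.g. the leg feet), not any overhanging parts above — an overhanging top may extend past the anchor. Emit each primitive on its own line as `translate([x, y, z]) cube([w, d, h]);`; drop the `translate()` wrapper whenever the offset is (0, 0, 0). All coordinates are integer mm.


translate([375, 187, 0]) cube([2139, 188, 18]);
translate([375, 277, 18]) cube([2139, 8, 382]);
translate([375, 187, 400]) cube([2139, 188, 18]);


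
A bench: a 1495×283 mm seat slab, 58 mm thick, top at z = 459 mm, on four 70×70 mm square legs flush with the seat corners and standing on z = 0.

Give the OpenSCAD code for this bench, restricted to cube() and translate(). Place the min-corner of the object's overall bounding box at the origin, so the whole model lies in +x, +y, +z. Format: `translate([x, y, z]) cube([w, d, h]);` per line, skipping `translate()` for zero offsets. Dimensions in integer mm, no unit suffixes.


translate([0, 0, 401]) cube([1495, 283, 58]);
cube([70, 70, 401]);
translate([0, 213, 0]) cube([70, 70, 401]);
translate([1425, 0, 0]) cube([70, 70, 401]);
translate([1425, 213, 0]) cube([70, 70, 401]);


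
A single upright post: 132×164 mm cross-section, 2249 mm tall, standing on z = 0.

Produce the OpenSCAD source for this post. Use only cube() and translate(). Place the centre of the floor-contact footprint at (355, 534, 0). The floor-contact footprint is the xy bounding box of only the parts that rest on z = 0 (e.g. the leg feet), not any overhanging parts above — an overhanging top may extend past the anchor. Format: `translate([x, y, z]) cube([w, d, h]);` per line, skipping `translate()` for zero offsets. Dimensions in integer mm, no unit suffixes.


translate([289, 452, 0]) cube([132, 164, 2249]);


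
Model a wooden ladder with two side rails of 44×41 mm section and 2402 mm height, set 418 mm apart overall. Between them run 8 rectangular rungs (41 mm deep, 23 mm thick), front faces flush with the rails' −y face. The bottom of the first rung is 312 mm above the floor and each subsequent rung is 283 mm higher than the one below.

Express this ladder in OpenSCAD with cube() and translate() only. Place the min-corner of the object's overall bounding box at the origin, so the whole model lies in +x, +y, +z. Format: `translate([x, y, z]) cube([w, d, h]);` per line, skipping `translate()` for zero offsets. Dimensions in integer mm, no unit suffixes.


cube([44, 41, 2402]);
translate([374, 0, 0]) cube([44, 41, 2402]);
translate([44, 0, 312]) cube([330, 41, 23]);
translate([44, 0, 595]) cube([330, 41, 23]);
translate([44, 0, 878]) cube([330, 41, 23]);
translate([44, 0, 1161]) cube([330, 41, 23]);
translate([44, 0, 1444]) cube([330, 41, 23]);
translate([44, 0, 1727]) cube([330, 41, 23]);
translate([44, 0, 2010]) cube([330, 41, 23]);
translate([44, 0, 2293]) cube([330, 41, 23]);


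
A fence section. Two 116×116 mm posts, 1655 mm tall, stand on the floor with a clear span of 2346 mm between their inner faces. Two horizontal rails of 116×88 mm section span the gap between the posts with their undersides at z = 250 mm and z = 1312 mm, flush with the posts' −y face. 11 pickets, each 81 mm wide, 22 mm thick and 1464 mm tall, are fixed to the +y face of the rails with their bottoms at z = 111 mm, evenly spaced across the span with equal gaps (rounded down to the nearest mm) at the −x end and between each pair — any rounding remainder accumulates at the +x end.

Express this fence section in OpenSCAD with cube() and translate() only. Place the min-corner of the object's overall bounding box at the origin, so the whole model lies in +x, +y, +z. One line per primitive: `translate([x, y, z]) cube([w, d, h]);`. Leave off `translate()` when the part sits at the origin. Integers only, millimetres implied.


cube([116, 116, 1655]);
translate([2462, 0, 0]) cube([116, 116, 1655]);
translate([116, 0, 250]) cube([2346, 116, 88]);
translate([116, 0, 1312]) cube([2346, 116, 88]);
translate([237, 116, 111]) cube([81, 22, 1464]);
translate([439, 116, 111]) cube([81, 22, 1464]);
translate([641, 116, 111]) cube([81, 22, 1464]);
translate([843, 116, 111]) cube([81, 22, 1464]);
translate([1045, 116, 111]) cube([81, 22, 1464]);
translate([1247, 116, 111]) cube([81, 22, 1464]);
translate([1449, 116, 111]) cube([81, 22, 1464]);
translate([1651, 116, 111]) cube([81, 22, 1464]);
translate([1853, 116, 111]) cube([81, 22, 1464]);
translate([2055, 116, 111]) cube([81, 22, 1464]);
translate([2257, 116, 111]) cube([81, 22, 1464]);


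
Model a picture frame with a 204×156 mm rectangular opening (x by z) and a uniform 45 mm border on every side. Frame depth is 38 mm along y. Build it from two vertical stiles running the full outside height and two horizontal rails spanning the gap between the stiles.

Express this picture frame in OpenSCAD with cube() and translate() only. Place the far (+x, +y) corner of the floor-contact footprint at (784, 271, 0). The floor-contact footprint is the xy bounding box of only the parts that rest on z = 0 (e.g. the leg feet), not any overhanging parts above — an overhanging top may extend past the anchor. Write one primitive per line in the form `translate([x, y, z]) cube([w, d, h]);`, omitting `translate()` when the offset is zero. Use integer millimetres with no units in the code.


translate([490, 233, 0]) cube([45, 38, 246]);
translate([739, 233, 0]) cube([45, 38, 246]);
translate([535, 233, 0]) cube([204, 38, 45]);
translate([535, 233, 201]) cube([204, 38, 45]);


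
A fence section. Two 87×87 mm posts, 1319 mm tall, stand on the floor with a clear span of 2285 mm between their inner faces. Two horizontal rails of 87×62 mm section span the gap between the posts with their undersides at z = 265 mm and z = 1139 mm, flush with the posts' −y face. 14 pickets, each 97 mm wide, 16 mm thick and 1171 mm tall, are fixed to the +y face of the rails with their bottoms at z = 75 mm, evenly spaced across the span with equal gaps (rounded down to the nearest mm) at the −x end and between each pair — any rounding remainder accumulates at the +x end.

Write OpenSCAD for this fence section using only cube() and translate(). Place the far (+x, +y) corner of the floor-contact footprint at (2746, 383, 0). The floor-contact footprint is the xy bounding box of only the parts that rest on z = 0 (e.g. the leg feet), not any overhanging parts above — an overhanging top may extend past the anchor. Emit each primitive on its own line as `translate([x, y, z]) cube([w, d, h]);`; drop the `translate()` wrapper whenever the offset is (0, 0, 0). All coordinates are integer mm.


translate([287, 296, 0]) cube([87, 87, 1319]);
translate([2659, 296, 0]) cube([87, 87, 1319]);
translate([374, 296, 265]) cube([2285, 87, 62]);
translate([374, 296, 1139]) cube([2285, 87, 62]);
translate([435, 383, 75]) cube([97, 16, 1171]);
translate([593, 383, 75]) cube([97, 16, 1171]);
translate([751, 383, 75]) cube([97, 16, 1171]);
translate([909, 383, 75]) cube([97, 16, 1171]);
translate([1067, 383, 75]) cube([97, 16, 1171]);
translate([1225, 383, 75]) cube([97, 16, 1171]);
translate([1383, 383, 75]) cube([97, 16, 1171]);
translate([1541, 383, 75]) cube([97, 16, 1171]);
translate([1699, 383, 75]) cube([97, 16, 1171]);
translate([1857, 383, 75]) cube([97, 16, 1171]);
translate([2015, 383, 75]) cube([97, 16, 1171]);
translate([2173, 383, 75]) cube([97, 16, 1171]);
translate([2331, 383, 75]) cube([97, 16, 1171]);
translate([2489, 383, 75]) cube([97, 16, 1171]);


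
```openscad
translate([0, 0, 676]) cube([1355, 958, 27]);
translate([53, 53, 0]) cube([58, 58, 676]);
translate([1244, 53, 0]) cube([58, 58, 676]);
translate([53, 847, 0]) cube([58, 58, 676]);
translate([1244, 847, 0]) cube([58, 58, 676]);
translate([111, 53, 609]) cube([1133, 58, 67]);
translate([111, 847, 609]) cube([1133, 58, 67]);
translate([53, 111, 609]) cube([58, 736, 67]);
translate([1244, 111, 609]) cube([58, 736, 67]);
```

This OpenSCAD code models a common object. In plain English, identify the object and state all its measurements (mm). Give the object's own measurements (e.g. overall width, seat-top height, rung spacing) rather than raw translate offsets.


A rectangular dining table. The top is 1355×958×27 mm with its upper surface at z = 703 mm. It stands on four 58×58 mm square legs, each inset 53 mm from the nearest pair of top edges, running from the floor to the underside of the top. Four apron rails, 58 mm thick and 67 mm tall, run between adjacent legs with their top edges flush with the underside of the top and their outer faces flush with the legs' outer faces.


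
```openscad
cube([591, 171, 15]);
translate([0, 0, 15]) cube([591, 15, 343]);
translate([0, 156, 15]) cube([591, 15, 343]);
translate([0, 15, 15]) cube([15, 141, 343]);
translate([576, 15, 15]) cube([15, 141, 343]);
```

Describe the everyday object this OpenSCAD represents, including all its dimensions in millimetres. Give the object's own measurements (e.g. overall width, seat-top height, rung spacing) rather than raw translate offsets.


An open-topped rectangular box: outside dimensions 591×171×358 mm, with a uniform wall and base thickness of 15 mm. The base is a full 591×171 slab on the floor; four walls sit on top of the base. The front and back walls (the −y and +y sides) span the full width; the two side walls fit between them.


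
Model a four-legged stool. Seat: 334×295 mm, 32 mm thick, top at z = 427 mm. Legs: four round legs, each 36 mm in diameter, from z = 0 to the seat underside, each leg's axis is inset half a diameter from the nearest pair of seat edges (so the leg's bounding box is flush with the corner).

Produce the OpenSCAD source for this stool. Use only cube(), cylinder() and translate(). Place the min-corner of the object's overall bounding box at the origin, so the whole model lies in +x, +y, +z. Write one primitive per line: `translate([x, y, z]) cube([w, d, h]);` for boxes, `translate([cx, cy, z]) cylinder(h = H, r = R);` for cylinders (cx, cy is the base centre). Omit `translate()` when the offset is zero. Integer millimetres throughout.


translate([0, 0, 395]) cube([334, 295, 32]);
translate([18, 18, 0]) cylinder(h = 395, r = 18);
translate([316, 18, 0]) cylinder(h = 395, r = 18);
translate([18, 277, 0]) cylinder(h = 395, r = 18);
translate([316, 277, 0]) cylinder(h = 395, r = 18);


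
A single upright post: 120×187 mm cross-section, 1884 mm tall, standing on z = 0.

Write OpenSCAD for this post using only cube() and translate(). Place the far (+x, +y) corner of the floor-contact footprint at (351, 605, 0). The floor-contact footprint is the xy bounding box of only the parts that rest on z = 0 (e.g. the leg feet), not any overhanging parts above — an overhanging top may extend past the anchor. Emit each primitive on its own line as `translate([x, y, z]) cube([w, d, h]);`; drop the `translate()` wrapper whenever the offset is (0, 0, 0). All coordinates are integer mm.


translate([231, 418, 0]) cube([120, 187, 1884]);


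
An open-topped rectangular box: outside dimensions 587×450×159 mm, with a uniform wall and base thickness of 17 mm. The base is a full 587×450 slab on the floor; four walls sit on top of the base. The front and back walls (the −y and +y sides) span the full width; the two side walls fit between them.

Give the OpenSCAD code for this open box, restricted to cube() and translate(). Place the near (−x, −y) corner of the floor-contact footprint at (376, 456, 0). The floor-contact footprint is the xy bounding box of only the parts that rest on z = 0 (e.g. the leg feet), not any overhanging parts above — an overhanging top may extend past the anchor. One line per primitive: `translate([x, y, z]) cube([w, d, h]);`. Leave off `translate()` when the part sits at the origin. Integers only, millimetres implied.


translate([376, 456, 0]) cube([587, 450, 17]);
translate([376, 456, 17]) cube([587, 17, 142]);
translate([376, 889, 17]) cube([587, 17, 142]);
translate([376, 473, 17]) cube([17, 416, 142]);
translate([946, 473, 17]) cube([17, 416, 142]);


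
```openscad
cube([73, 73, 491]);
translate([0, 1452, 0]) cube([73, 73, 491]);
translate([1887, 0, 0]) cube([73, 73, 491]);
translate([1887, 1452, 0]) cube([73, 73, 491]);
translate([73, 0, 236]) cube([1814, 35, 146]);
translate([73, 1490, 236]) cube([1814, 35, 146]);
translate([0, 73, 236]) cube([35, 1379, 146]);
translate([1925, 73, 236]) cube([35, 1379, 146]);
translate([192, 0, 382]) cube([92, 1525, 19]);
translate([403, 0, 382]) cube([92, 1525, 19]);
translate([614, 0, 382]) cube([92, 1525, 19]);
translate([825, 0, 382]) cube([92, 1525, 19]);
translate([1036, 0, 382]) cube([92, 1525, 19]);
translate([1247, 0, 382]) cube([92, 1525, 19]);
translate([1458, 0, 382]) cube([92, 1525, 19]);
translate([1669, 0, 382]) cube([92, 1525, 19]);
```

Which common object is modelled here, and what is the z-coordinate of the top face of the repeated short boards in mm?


A bed frame. The slat-top height is 401 mm.

Four posts, four rails, and a row of slats — a bed frame. Slats sit on the rails at z = 236 + 146 = 382; with slat thickness 19, the top is 401 mm.


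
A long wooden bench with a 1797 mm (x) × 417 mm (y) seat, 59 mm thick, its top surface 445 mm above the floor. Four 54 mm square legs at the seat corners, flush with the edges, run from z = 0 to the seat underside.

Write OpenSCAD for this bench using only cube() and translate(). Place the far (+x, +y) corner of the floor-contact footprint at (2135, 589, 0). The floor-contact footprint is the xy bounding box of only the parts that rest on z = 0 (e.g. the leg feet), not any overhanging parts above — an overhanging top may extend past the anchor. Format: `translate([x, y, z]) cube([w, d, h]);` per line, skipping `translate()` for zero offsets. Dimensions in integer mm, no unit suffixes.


translate([338, 172, 386]) cube([1797, 417, 59]);
translate([338, 172, 0]) cube([54, 54, 386]);
translate([338, 535, 0]) cube([54, 54, 386]);
translate([2081, 172, 0]) cube([54, 54, 386]);
translate([2081, 535, 0]) cube([54, 54, 386]);


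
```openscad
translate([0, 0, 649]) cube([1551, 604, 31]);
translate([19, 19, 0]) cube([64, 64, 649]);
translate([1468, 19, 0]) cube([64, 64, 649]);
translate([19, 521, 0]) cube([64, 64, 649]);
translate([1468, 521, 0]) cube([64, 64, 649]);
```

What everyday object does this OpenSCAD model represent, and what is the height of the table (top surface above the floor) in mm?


A table. The table height is 680 mm.

A 1551×604×31 slab sits at z = 649 on four 64 mm square posts — a table. The top surface is at 649 + 31 = 680 mm.


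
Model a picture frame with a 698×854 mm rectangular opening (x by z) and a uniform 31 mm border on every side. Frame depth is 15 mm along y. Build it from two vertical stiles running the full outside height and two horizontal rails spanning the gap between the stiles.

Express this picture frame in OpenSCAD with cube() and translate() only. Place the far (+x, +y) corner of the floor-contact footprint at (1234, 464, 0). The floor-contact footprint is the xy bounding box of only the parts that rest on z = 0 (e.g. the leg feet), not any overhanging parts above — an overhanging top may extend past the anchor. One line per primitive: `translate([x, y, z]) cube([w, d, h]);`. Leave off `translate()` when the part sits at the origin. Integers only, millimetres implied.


translate([474, 449, 0]) cube([31, 15, 916]);
translate([1203, 449, 0]) cube([31, 15, 916]);
translate([505, 449, 0]) cube([698, 15, 31]);
translate([505, 449, 885]) cube([698, 15, 31]);


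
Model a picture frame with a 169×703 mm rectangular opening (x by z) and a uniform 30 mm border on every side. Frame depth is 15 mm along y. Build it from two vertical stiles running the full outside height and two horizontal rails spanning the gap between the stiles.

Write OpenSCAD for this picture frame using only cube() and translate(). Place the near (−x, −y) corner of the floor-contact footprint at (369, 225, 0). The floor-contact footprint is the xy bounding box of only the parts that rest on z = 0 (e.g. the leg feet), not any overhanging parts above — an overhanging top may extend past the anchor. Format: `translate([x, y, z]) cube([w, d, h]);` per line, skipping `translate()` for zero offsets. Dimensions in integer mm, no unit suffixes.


translate([369, 225, 0]) cube([30, 15, 763]);
translate([568, 225, 0]) cube([30, 15, 763]);
translate([399, 225, 0]) cube([169, 15, 30]);
translate([399, 225, 733]) cube([169, 15, 30]);


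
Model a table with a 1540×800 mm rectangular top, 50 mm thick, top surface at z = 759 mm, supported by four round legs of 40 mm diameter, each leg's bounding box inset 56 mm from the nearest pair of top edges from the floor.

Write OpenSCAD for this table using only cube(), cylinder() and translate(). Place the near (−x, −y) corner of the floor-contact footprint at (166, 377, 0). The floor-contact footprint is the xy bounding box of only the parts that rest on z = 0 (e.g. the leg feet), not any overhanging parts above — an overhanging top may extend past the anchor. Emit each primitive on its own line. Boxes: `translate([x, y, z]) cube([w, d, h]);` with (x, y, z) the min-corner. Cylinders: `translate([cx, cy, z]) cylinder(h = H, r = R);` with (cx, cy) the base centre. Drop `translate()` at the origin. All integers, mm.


translate([110, 321, 709]) cube([1540, 800, 50]);
translate([186, 397, 0]) cylinder(h = 709, r = 20);
translate([1574, 397, 0]) cylinder(h = 709, r = 20);
translate([186, 1045, 0]) cylinder(h = 709, r = 20);
translate([1574, 1045, 0]) cylinder(h = 709, r = 20);


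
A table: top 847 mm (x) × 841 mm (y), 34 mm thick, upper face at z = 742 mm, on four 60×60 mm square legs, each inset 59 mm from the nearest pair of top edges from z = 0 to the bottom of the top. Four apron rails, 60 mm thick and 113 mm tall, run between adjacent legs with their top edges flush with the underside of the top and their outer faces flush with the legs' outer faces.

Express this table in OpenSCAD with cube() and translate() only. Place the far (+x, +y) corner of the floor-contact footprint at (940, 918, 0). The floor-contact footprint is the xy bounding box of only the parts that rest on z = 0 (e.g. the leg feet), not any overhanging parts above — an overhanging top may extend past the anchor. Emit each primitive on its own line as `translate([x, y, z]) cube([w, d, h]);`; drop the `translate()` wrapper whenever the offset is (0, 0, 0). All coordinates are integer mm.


translate([152, 136, 708]) cube([847, 841, 34]);
translate([211, 195, 0]) cube([60, 60, 708]);
translate([880, 195, 0]) cube([60, 60, 708]);
translate([211, 858, 0]) cube([60, 60, 708]);
translate([880, 858, 0]) cube([60, 60, 708]);
translate([271, 195, 595]) cube([609, 60, 113]);
translate([271, 858, 595]) cube([609, 60, 113]);
translate([211, 255, 595]) cube([60, 603, 113]);
translate([880, 255, 595]) cube([60, 603, 113]);


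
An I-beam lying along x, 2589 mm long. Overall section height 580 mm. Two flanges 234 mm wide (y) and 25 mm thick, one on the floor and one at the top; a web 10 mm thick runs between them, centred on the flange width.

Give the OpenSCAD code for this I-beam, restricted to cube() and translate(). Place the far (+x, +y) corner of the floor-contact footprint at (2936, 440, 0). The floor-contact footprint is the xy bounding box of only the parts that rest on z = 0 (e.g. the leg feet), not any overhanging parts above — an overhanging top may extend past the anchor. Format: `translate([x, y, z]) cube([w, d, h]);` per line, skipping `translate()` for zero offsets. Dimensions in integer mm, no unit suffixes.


translate([347, 206, 0]) cube([2589, 234, 25]);
translate([347, 318, 25]) cube([2589, 10, 530]);
translate([347, 206, 555]) cube([2589, 234, 25]);


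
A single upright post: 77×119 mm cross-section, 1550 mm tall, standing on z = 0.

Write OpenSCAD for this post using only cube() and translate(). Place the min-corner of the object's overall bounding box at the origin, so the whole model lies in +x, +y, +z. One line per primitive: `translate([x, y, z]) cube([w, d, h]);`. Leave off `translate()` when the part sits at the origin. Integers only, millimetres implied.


cube([77, 119, 1550]);


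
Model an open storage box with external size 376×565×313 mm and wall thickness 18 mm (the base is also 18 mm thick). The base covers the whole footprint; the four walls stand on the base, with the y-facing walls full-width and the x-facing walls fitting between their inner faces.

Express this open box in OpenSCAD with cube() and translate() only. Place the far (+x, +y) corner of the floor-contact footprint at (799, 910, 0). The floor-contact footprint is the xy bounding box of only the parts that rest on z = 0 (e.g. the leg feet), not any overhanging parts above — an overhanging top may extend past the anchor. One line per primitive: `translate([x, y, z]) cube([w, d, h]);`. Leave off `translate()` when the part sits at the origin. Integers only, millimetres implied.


translate([423, 345, 0]) cube([376, 565, 18]);
translate([423, 345, 18]) cube([376, 18, 295]);
translate([423, 892, 18]) cube([376, 18, 295]);
translate([423, 363, 18]) cube([18, 529, 295]);
translate([781, 363, 18]) cube([18, 529, 295]);


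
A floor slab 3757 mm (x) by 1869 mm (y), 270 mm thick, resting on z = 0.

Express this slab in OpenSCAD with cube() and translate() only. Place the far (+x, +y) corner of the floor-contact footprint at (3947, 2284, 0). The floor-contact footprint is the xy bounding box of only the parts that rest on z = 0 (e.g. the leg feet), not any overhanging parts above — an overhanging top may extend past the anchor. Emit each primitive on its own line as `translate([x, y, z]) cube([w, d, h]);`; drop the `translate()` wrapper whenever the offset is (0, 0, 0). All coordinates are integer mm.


translate([190, 415, 0]) cube([3757, 1869, 270]);


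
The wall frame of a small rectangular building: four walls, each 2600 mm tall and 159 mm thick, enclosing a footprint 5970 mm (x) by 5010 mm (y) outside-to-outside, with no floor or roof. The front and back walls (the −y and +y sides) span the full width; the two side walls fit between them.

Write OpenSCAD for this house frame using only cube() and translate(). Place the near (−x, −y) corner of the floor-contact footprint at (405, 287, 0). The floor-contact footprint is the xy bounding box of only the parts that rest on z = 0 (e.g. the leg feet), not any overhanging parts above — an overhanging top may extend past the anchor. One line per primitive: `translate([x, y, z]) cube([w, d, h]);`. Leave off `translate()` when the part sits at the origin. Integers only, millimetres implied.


translate([405, 287, 0]) cube([5970, 159, 2600]);
translate([405, 5138, 0]) cube([5970, 159, 2600]);
translate([405, 446, 0]) cube([159, 4692, 2600]);
translate([6216, 446, 0]) cube([159, 4692, 2600]);


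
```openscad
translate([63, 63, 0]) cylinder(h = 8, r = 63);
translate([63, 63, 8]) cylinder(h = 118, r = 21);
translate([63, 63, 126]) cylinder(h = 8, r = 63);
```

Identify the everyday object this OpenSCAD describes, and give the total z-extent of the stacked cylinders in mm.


A spool. The overall height is 134 mm.

Three coaxial cylinders, large–small–large — a spool. Two 8 mm flanges and a 118 mm core give 8 + 118 + 8 = 134 mm.


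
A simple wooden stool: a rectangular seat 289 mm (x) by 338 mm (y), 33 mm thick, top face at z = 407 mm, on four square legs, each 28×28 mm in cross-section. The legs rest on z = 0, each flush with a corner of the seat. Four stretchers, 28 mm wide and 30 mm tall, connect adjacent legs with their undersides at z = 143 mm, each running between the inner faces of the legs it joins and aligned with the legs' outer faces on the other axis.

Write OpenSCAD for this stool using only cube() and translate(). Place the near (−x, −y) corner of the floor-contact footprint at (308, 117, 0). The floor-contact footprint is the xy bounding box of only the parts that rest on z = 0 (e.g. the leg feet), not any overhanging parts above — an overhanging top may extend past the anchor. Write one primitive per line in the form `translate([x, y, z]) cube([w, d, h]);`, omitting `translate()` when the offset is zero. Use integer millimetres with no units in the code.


translate([308, 117, 374]) cube([289, 338, 33]);
translate([308, 117, 0]) cube([28, 28, 374]);
translate([569, 117, 0]) cube([28, 28, 374]);
translate([308, 427, 0]) cube([28, 28, 374]);
translate([569, 427, 0]) cube([28, 28, 374]);
translate([336, 117, 143]) cube([233, 28, 30]);
translate([336, 427, 143]) cube([233, 28, 30]);
translate([308, 145, 143]) cube([28, 282, 30]);
translate([569, 145, 143]) cube([28, 282, 30]);


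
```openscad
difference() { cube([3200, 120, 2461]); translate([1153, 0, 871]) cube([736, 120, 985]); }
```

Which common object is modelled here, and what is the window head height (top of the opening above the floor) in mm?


A wall with a window opening. The window head height is 1856 mm.

A wall with a rectangular opening subtracted — a window. Sill at z = 871, opening 985 mm tall, so the head is at 871 + 985 = 1856 mm.


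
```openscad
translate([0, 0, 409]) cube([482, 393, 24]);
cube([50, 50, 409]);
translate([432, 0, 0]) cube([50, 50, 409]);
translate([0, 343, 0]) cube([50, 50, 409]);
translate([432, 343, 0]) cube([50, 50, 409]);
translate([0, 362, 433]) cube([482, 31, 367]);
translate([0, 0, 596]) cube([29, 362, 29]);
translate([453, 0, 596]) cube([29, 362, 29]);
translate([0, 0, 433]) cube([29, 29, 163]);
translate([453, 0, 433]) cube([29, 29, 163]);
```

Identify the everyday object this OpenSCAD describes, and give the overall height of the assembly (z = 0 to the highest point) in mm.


A chair. The overall height is 800 mm.

A slab on four corner posts with a tall panel at the back — a chair. The seat slab sits at z = 409 with thickness 24, and the 367 mm backrest starts at the seat top, so the overall height is 409 + 24 + 367 = 800 mm.


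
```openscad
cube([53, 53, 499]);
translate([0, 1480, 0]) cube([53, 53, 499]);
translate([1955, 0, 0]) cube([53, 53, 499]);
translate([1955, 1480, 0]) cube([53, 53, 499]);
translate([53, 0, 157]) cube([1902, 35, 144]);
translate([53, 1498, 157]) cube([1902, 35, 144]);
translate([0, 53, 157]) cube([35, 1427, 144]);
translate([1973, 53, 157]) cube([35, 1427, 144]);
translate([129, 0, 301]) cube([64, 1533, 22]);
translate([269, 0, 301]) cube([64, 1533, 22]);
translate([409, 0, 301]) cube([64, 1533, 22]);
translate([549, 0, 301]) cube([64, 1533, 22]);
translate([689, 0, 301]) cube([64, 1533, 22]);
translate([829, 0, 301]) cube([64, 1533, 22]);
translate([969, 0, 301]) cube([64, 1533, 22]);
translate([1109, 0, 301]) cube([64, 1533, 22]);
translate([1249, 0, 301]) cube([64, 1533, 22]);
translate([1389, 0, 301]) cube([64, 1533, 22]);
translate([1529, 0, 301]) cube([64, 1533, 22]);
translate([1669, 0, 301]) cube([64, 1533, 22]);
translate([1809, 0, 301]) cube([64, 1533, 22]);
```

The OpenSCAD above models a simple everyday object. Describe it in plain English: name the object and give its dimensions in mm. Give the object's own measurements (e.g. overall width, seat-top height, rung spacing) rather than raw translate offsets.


A bed frame 2008 mm long (x) by 1533 mm wide (y). Four 53×53 mm corner posts, 499 mm tall, at the corners of the footprint. Four rails of 35 mm thickness and 144 mm height run between adjacent posts with their undersides at z = 157 mm, their outer faces flush with the outside of the frame (the two x-running rails run between the posts' inner faces; the two y-running rails run between the posts' inner faces). 13 slats, each 64 mm wide (x) and 22 mm thick, lie across the top of the two x-running rails, running the full 1533 mm width of the frame in y; along x they sit between the end posts with a 76 mm gap after the −x posts and between neighbouring slats, leaving 82 mm before the +x posts.


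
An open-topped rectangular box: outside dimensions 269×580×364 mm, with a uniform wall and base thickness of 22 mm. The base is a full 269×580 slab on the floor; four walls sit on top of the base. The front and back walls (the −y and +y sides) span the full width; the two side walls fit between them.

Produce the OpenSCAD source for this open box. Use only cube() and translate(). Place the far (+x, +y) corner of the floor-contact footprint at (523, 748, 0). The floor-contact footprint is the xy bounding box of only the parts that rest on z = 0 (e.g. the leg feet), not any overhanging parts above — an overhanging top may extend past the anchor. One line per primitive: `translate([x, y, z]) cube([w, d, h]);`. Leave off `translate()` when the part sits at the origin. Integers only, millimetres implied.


translate([254, 168, 0]) cube([269, 580, 22]);
translate([254, 168, 22]) cube([269, 22, 342]);
translate([254, 726, 22]) cube([269, 22, 342]);
translate([254, 190, 22]) cube([22, 536, 342]);
translate([501, 190, 22]) cube([22, 536, 342]);


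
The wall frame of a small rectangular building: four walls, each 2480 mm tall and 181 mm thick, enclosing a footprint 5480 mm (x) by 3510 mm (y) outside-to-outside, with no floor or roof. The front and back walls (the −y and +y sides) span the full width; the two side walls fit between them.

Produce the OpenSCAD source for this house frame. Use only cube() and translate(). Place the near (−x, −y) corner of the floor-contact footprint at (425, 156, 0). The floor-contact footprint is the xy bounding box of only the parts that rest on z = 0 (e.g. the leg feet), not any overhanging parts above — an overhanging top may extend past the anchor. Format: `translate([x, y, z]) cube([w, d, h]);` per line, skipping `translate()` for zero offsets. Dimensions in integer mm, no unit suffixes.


translate([425, 156, 0]) cube([5480, 181, 2480]);
translate([425, 3485, 0]) cube([5480, 181, 2480]);
translate([425, 337, 0]) cube([181, 3148, 2480]);
translate([5724, 337, 0]) cube([181, 3148, 2480]);


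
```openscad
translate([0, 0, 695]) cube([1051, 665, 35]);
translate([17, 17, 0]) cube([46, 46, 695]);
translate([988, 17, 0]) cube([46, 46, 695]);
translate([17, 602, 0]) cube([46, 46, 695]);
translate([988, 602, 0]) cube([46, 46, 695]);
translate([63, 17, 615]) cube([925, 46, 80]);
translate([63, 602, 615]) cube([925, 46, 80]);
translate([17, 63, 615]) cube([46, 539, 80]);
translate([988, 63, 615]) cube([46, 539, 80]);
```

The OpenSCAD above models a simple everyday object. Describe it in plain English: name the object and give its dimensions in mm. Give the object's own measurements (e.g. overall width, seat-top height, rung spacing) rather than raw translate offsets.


A table: top 1051 mm (x) × 665 mm (y), 35 mm thick, upper face at z = 730 mm, on four 46×46 mm square legs, each inset 17 mm from the nearest pair of top edges from z = 0 to the bottom of the top. Four apron rails, 46 mm thick and 80 mm tall, run between adjacent legs with their top edges flush with the underside of the top and their outer faces flush with the legs' outer faces.


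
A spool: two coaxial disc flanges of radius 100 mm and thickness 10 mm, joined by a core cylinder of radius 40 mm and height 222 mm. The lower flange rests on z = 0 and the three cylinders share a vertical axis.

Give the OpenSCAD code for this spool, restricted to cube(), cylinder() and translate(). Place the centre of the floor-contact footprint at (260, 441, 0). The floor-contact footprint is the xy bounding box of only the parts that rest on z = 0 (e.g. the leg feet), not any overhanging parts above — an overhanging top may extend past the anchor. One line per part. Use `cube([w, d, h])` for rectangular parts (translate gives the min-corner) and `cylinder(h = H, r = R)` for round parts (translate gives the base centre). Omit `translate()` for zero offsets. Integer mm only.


translate([260, 441, 0]) cylinder(h = 10, r = 100);
translate([260, 441, 10]) cylinder(h = 222, r = 40);
translate([260, 441, 232]) cylinder(h = 10, r = 100);


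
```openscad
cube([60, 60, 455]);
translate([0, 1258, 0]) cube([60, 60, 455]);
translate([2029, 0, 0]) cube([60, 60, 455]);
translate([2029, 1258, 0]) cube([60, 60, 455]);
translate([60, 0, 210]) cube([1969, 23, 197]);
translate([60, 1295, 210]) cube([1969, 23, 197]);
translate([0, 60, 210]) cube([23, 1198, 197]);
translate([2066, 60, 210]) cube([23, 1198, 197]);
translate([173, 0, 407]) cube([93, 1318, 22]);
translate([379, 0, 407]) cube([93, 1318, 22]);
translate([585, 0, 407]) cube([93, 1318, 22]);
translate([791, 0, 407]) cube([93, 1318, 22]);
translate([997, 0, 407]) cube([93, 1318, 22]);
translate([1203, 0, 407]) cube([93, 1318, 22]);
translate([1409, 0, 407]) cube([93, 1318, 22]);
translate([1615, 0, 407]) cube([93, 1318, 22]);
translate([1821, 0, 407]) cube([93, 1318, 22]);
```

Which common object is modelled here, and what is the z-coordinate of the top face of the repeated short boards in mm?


A bed frame. The slat-top height is 429 mm.

Four posts, four rails, and a row of slats — a bed frame. Slats sit on the rails at z = 210 + 197 = 407; with slat thickness 22, the top is 429 mm.
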